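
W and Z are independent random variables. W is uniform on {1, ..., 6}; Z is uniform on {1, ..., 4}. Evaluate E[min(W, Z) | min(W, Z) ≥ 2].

P(min(W, Z) ≥ 2) = 5/8.
Summing min(W,Z)·P(x,y) over outcomes with min(W, Z) ≥ 2 gives 41/24.
E[min(W, Z) | min(W, Z) ≥ 2] = (41/24) / (5/8) = 41/15.

41/15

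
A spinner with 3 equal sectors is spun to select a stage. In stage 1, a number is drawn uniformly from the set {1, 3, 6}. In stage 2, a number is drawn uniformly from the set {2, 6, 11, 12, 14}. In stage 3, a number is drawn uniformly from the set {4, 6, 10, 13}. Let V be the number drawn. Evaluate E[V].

247/36

E[V | stage 1] = (1+3+6)/3 = 10/3.
E[V | stage 2] = (2+6+11+12+14)/5 = 9.
E[V | stage 3] = (4+6+10+13)/4 = 33/4.
By the law of total expectation,
E[V] = (1/3)·(10/3) + (1/3)·(9) + (1/3)·(33/4) = 247/36.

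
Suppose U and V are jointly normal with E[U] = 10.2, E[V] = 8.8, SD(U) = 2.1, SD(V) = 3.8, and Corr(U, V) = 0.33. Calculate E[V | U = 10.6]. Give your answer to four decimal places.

For a bivariate normal, E[V | U=x] = μ_V + ρ·(σ_V/σ_U)·(x − μ_U).
E[V | U=10.6] = 8.8 + (0.33)·(3.8/2.1)·(10.6 − (10.2)) = 8.8 + (0.59714)·(0.4) = 9.0389.

9.0389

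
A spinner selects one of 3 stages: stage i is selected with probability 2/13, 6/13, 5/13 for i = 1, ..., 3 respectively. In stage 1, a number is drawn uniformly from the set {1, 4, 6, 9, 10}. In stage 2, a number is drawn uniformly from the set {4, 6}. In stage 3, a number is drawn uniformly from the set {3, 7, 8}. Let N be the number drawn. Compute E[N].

72/13

E[N | stage 1] = (1+4+6+9+10)/5 = 6.
E[N | stage 2] = (4+6)/2 = 5.
E[N | stage 3] = (3+7+8)/3 = 6.
By the law of total expectation,
E[N] = (2/13)·(6) + (6/13)·(5) + (5/13)·(6) = 72/13.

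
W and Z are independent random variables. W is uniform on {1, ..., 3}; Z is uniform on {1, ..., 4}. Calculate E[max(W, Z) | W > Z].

Outcomes with W > Z: (2,1), (3,1), (3,2), each with probability 1/12.
E[max(W, Z) | W > Z] = (2 + 3 + 3) / 3 = 8/3.

8/3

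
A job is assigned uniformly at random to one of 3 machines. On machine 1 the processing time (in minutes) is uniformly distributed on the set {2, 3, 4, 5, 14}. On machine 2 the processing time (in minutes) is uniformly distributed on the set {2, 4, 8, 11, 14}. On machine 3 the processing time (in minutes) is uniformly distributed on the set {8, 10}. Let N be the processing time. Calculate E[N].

112/15

E[N | machine 1] = (2+3+4+5+14)/5 = 28/5.
E[N | machine 2] = (2+4+8+11+14)/5 = 39/5.
E[N | machine 3] = (8+10)/2 = 9.
By the law of total expectation,
E[N] = (1/3)·(28/5) + (1/3)·(39/5) + (1/3)·(9) = 112/15.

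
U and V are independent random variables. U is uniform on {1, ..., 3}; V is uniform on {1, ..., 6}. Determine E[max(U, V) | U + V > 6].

Outcomes with U + V > 6: (1,6), (2,5), (2,6), (3,4), (3,5), (3,6), each with probability 1/18.
E[max(U, V) | U + V > 6] = (6 + 5 + 6 + 4 + 5 + 6) / 6 = 16/3.

16/3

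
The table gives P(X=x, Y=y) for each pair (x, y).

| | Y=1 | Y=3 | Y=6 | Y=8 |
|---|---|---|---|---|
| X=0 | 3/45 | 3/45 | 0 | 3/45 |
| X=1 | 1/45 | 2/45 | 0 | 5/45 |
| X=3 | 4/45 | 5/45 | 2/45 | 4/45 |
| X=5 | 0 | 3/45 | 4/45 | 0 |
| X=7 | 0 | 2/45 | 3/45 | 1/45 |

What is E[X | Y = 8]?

24/13

P(Y = 8) = 13/45.
Σ X·P over the event = 0·(3/45) + 1·(5/45) + 3·(4/45) + 7·(1/45) = 8/15.
E[X | Y = 8] = (8/15) / (13/45) = 24/13.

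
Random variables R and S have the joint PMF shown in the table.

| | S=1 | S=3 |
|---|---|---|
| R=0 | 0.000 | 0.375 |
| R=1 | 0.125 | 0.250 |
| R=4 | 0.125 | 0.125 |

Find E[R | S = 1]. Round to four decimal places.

P(S = 1) = 0.250.
Σ R·P over the event = 1·(0.125) + 4·(0.125) = 0.625.
E[R | S = 1] = (0.625) / (0.250) = 2.5000.

2.5000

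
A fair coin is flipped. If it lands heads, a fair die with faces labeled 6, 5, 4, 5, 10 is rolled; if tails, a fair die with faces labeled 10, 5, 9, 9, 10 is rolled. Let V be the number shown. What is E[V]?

E[V | heads] = (6+5+4+5+10)/5 = 6.
E[V | tails] = (10+5+9+9+10)/5 = 43/5.
By the law of total expectation,
E[V] = (1/2)·(6) + (1/2)·(43/5) = 73/10.

73/10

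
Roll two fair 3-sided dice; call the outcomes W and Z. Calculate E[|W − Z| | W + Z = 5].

Outcomes with W + Z = 5: (2,3), (3,2), each with probability 1/9.
E[|W − Z| | W + Z = 5] = (1 + 1) / 2 = 1.

1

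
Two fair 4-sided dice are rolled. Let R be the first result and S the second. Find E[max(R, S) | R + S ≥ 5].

37/10

P(R + S ≥ 5) = 5/8.
Summing max(R,S)·P(x,y) over outcomes with R + S ≥ 5 gives 37/16.
E[max(R, S) | R + S ≥ 5] = (37/16) / (5/8) = 37/10.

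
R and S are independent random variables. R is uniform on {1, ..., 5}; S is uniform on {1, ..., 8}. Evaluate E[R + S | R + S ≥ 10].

Outcomes with R + S ≥ 10: (2,8), (3,7), (3,8), (4,6), (4,7), (4,8), (5,5), (5,6), (5,7), (5,8), each with probability 1/40.
E[R + S | R + S ≥ 10] = (10 + 10 + 11 + 10 + 11 + 12 + 10 + 11 + 12 + 13) / 10 = 11.

11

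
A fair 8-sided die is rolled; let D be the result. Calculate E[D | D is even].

5

Given D is even, D is equally likely to be any of {2, 4, 6, 8}.
E[D | D is even] = (2 + 4 + 6 + 8) / 4 = 5.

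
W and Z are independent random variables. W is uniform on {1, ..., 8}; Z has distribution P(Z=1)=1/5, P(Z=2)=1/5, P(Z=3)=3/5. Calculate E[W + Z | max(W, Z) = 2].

P(max(W, Z) = 2) = 3/40.
Summing (W+Z)·P(x,y) over outcomes with max(W, Z) = 2 gives 1/4.
E[W + Z | max(W, Z) = 2] = (1/4) / (3/40) = 10/3.

10/3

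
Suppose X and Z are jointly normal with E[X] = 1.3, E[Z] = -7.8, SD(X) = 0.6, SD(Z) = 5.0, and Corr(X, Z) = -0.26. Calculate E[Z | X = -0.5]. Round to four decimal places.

E[Z | X=x] = μ_Z + ρ(σ_Z/σ_X)(x − μ_X) for jointly normal variables.
E[Z | X=-0.5] = -7.8 + (-0.26)·(5.0/0.6)·(-0.5 − (1.3)) = -7.8 + (-2.16667)·(-1.8) = -3.9000.

-3.9000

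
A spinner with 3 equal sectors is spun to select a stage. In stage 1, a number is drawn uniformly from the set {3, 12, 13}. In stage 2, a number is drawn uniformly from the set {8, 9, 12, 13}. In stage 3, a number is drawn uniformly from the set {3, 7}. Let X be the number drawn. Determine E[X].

E[X | stage 1] = (3+12+13)/3 = 28/3.
E[X | stage 2] = (8+9+12+13)/4 = 21/2.
E[X | stage 3] = (3+7)/2 = 5.
E[X] = (1/3)·(28/3) + (1/3)·(21/2) + (1/3)·(5) = 149/18.

149/18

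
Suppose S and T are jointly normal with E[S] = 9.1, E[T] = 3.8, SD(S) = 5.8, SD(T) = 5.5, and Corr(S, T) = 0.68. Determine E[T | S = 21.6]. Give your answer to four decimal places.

The regression of T on S has slope ρ·σ_T/σ_S and passes through (μ_S, μ_T).
E[T | S=21.6] = 3.8 + (0.68)·(5.5/5.8)·(21.6 − (9.1)) = 3.8 + (0.6448276)·(12.5) = 11.8603.

11.8603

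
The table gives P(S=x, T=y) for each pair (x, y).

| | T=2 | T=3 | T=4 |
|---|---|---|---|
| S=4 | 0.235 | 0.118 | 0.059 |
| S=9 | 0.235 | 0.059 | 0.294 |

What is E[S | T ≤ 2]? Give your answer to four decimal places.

6.5000

P(T ≤ 2) = 0.470.
Σ S·P over the event = 4·(0.235) + 9·(0.235) = 3.055.
E[S | T ≤ 2] = (3.055) / (0.470) = 6.5000.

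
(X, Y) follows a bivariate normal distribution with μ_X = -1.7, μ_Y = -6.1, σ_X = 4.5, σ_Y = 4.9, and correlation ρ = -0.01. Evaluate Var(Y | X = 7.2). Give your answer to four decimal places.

The conditional variance in a bivariate normal is σ_Y²(1 − ρ²), independent of x.
Var(Y | X=7.2) = (4.9)²·(1 − (-0.01)²) = 24.01·0.9999 = 24.0076.

24.0076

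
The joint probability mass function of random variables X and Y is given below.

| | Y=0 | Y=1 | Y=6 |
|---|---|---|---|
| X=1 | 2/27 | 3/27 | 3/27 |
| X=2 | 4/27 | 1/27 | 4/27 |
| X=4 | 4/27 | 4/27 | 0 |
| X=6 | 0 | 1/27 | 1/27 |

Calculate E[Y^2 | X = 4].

1/2

P(X = 4) = 8/27.
Σ Y^2·P over the event = 0·(4/27) + 1·(4/27) = 4/27.
E[Y^2 | X = 4] = (4/27) / (8/27) = 1/2.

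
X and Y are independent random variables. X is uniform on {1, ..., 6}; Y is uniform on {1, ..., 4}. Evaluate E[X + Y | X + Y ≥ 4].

136/21

P(X + Y ≥ 4) = 7/8.
Summing (X+Y)·P(x,y) over outcomes with X + Y ≥ 4 gives 17/3.
E[X + Y | X + Y ≥ 4] = (17/3) / (7/8) = 136/21.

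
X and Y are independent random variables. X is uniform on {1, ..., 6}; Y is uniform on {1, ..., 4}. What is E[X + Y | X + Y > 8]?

Outcomes with X + Y > 8: (5,4), (6,3), (6,4), each with probability 1/24.
E[X + Y | X + Y > 8] = (9 + 9 + 10) / 3 = 28/3.

28/3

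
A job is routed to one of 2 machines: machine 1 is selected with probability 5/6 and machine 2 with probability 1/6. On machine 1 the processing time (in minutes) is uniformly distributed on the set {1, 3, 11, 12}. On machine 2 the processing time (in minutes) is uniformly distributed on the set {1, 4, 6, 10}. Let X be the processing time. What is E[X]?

E[X | machine 1] = (1+3+11+12)/4 = 27/4.
E[X | machine 2] = (1+4+6+10)/4 = 21/4.
E[X] = (5/6)·(27/4) + (1/6)·(21/4) = 13/2.

13/2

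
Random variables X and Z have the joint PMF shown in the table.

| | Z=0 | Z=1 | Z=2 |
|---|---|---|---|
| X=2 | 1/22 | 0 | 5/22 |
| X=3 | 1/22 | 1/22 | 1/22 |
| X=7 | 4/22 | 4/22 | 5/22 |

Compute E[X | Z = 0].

P(Z = 0) = 3/11.
Σ X·P over the event = 2·(1/22) + 3·(1/22) + 7·(4/22) = 3/2.
E[X | Z = 0] = (3/2) / (3/11) = 11/2.

11/2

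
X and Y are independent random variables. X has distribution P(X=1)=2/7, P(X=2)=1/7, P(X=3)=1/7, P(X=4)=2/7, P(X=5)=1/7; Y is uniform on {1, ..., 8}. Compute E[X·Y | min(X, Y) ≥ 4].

P(min(X, Y) ≥ 4) = 15/56.
Summing XY·P(x,y) over outcomes with min(X, Y) ≥ 4 gives 195/28.
E[X·Y | min(X, Y) ≥ 4] = (195/28) / (15/56) = 26.

26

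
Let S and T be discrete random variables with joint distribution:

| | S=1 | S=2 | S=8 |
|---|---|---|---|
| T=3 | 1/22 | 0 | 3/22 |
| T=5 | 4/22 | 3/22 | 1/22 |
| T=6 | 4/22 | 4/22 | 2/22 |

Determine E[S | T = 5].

P(T = 5) = 4/11.
Σ S·P over the event = 1·(4/22) + 2·(3/22) + 8·(1/22) = 9/11.
E[S | T = 5] = (9/11) / (4/11) = 9/4.

9/4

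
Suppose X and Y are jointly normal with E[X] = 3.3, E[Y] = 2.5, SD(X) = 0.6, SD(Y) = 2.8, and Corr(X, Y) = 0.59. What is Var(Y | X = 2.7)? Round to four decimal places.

Var(Y | X=x) = (1 − ρ²)·σ_Y².
Var(Y | X=2.7) = (2.8)²·(1 − (0.59)²) = 7.84·0.6519 = 5.1109.

5.1109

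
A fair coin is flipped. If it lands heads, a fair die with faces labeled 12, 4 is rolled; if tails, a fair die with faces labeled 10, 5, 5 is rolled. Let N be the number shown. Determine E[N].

E[N | heads] = (12+4)/2 = 8.
E[N | tails] = (10+5+5)/3 = 20/3.
By the law of total expectation,
E[N] = (1/2)·(8) + (1/2)·(20/3) = 22/3.

22/3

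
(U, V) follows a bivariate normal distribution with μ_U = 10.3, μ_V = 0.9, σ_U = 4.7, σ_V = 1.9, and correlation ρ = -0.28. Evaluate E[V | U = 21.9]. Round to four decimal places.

-0.4130

For a bivariate normal, E[V | U=x] = μ_V + ρ·(σ_V/σ_U)·(x − μ_U).
E[V | U=21.9] = 0.9 + (-0.28)·(1.9/4.7)·(21.9 − (10.3)) = 0.9 + (-0.11319)·(11.6) = -0.4130.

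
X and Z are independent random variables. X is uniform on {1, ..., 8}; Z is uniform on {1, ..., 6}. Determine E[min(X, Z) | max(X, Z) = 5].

Outcomes with max(X, Z) = 5: (1,5), (2,5), (3,5), (4,5), (5,1), (5,2), (5,3), (5,4), (5,5), each with probability 1/48.
E[min(X, Z) | max(X, Z) = 5] = (1 + 2 + 3 + 4 + 1 + 2 + 3 + 4 + 5) / 9 = 25/9.

25/9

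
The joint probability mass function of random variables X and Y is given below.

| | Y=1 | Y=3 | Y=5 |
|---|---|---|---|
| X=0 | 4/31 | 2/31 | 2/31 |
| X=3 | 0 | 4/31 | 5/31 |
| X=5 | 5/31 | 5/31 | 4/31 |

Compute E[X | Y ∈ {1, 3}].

31/10

P(Y ∈ {1, 3}) = 20/31.
Σ X·P over the event = 0·(4/31) + 0·(2/31) + 3·(4/31) + 5·(5/31) + 5·(5/31) = 2.
E[X | Y ∈ {1, 3}] = (2) / (20/31) = 31/10.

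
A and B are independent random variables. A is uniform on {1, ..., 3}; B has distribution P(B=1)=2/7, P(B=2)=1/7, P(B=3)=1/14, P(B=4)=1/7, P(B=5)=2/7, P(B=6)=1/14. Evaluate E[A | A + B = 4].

17/7

P(A + B = 4) = 1/6.
Summing A·P(x,y) over outcomes with A + B = 4 gives 17/42.
E[A | A + B = 4] = (17/42) / (1/6) = 17/7.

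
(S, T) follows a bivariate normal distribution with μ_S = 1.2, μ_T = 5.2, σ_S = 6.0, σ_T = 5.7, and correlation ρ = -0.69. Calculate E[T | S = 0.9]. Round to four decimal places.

5.3967

For a bivariate normal, E[T | S=x] = μ_T + ρ·(σ_T/σ_S)·(x − μ_S).
E[T | S=0.9] = 5.2 + (-0.69)·(5.7/6.0)·(0.9 − (1.2)) = 5.2 + (-0.6555)·(-0.3) = 5.3967.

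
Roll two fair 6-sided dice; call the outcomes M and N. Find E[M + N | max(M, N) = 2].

10/3

P(max(M, N) = 2) = 1/12.
Summing (M+N)·P(x,y) over outcomes with max(M, N) = 2 gives 5/18.
E[M + N | max(M, N) = 2] = (5/18) / (1/12) = 10/3.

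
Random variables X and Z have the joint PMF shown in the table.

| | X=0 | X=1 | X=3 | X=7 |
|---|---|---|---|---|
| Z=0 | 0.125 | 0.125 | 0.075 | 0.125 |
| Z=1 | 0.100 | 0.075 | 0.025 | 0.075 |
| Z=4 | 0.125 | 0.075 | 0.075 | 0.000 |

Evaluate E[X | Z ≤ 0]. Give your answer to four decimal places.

2.7222

P(Z ≤ 0) = 0.450.
Σ X·P over the event = 0·(0.125) + 1·(0.125) + 3·(0.075) + 7·(0.125) = 1.225.
E[X | Z ≤ 0] = (1.225) / (0.450) = 2.7222.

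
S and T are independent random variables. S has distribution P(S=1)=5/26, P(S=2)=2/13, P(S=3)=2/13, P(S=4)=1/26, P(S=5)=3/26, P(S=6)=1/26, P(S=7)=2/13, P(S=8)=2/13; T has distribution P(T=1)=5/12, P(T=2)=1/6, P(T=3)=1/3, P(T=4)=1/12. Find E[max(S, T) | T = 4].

P(T = 4) = 1/12.
Summing max(S,T)·P(x,y) over outcomes with T = 4 gives 137/312.
E[max(S, T) | T = 4] = (137/312) / (1/12) = 137/26.

137/26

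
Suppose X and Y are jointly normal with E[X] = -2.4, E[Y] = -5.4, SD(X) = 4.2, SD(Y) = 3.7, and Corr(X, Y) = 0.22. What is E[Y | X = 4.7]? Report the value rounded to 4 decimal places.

-4.0240

For a bivariate normal, E[Y | X=x] = μ_Y + ρ·(σ_Y/σ_X)·(x − μ_X).
E[Y | X=4.7] = -5.4 + (0.22)·(3.7/4.2)·(4.7 − (-2.4)) = -5.4 + (0.1938095)·(7.1) = -4.0240.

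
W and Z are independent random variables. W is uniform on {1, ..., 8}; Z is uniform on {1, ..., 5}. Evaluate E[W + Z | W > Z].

42/5

P(W > Z) = 5/8.
Summing (W+Z)·P(x,y) over outcomes with W > Z gives 21/4.
E[W + Z | W > Z] = (21/4) / (5/8) = 42/5.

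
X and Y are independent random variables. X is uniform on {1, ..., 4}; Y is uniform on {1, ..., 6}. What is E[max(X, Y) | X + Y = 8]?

P(X + Y = 8) = 1/8.
Summing max(X,Y)·P(x,y) over outcomes with X + Y = 8 gives 5/8.
E[max(X, Y) | X + Y = 8] = (5/8) / (1/8) = 5.

5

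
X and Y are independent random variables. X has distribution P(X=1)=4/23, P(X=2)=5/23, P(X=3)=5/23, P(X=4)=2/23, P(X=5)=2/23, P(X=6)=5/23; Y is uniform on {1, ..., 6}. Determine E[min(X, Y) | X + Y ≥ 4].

322/125

P(X + Y ≥ 4) = 125/138.
Summing min(X,Y)·P(x,y) over outcomes with X + Y ≥ 4 gives 7/3.
E[min(X, Y) | X + Y ≥ 4] = (7/3) / (125/138) = 322/125.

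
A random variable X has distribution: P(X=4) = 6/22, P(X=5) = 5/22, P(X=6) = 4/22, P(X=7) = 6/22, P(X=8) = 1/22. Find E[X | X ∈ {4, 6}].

24/5

P(X ∈ {4, 6}) = 5/11.
Σ over the event: 4·3/11 + 6·2/11 = 24/11.
E[X | X ∈ {4, 6}] = (24/11) / (5/11) = 24/5.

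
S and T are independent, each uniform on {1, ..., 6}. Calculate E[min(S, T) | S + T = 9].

Outcomes with S + T = 9: (3,6), (4,5), (5,4), (6,3), each with probability 1/36.
E[min(S, T) | S + T = 9] = (3 + 4 + 4 + 3) / 4 = 7/2.

7/2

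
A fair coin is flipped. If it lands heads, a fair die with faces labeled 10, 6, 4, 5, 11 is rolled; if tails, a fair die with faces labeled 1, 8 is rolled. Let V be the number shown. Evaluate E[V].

E[V | heads] = (10+6+4+5+11)/5 = 36/5.
E[V | tails] = (1+8)/2 = 9/2.
By the law of total expectation,
E[V] = (1/2)·(36/5) + (1/2)·(9/2) = 117/20.

117/20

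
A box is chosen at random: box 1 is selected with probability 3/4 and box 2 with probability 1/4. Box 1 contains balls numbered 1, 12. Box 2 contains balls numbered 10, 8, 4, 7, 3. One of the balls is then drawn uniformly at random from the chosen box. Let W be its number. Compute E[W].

E[W | box 1] = (1+12)/2 = 13/2.
E[W | box 2] = (10+8+4+7+3)/5 = 32/5.
E[W] = (3/4)·(13/2) + (1/4)·(32/5) = 259/40.

259/40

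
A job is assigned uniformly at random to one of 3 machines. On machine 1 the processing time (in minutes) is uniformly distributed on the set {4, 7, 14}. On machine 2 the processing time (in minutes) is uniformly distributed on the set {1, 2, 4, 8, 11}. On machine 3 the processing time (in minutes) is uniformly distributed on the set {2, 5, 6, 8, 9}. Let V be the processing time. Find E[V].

293/45

E[V | machine 1] = (4+7+14)/3 = 25/3.
E[V | machine 2] = (1+2+4+8+11)/5 = 26/5.
E[V | machine 3] = (2+5+6+8+9)/5 = 6.
By the law of total expectation,
E[V] = (1/3)·(25/3) + (1/3)·(26/5) + (1/3)·(6) = 293/45.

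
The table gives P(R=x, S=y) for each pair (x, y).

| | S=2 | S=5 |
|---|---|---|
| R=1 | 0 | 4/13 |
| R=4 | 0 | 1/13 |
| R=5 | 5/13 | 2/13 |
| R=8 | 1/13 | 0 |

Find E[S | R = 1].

5

P(R = 1) = 4/13.
Σ S·P over the event = 5·(4/13) = 20/13.
E[S | R = 1] = (20/13) / (4/13) = 5.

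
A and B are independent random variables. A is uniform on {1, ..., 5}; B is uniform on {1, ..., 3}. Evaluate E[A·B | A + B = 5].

P(A + B = 5) = 1/5.
Summing AB·P(x,y) over outcomes with A + B = 5 gives 16/15.
E[A·B | A + B = 5] = (16/15) / (1/5) = 16/3.

16/3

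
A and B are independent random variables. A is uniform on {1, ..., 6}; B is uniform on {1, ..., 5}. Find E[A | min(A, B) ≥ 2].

P(min(A, B) ≥ 2) = 2/3.
Summing A·P(x,y) over outcomes with min(A, B) ≥ 2 gives 8/3.
E[A | min(A, B) ≥ 2] = (8/3) / (2/3) = 4.

4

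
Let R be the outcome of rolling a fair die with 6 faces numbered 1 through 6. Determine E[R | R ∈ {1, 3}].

P(R ∈ {1, 3}) = 1/3.
Σ over the event: 1·1/6 + 3·1/6 = 2/3.
E[R | R ∈ {1, 3}] = (2/3) / (1/3) = 2.

2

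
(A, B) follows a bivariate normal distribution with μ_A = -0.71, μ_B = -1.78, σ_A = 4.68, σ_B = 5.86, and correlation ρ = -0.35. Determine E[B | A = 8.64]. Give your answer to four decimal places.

-5.8776

The regression of B on A has slope ρ·σ_B/σ_A and passes through (μ_A, μ_B).
E[B | A=8.64] = -1.78 + (-0.35)·(5.86/4.68)·(8.64 − (-0.71)) = -1.78 + (-0.43825)·(9.35) = -5.8776.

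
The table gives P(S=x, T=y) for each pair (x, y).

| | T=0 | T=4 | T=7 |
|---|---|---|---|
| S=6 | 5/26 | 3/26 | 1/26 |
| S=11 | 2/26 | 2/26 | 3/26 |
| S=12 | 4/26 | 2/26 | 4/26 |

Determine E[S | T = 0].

100/11

P(T = 0) = 11/26.
Σ S·P over the event = 6·(5/26) + 11·(2/26) + 12·(4/26) = 50/13.
E[S | T = 0] = (50/13) / (11/26) = 100/11.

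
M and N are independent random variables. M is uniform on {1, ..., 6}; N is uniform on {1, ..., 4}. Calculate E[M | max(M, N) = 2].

5/3

Outcomes with max(M, N) = 2: (1,2), (2,1), (2,2), each with probability 1/24.
E[M | max(M, N) = 2] = (1 + 2 + 2) / 3 = 5/3.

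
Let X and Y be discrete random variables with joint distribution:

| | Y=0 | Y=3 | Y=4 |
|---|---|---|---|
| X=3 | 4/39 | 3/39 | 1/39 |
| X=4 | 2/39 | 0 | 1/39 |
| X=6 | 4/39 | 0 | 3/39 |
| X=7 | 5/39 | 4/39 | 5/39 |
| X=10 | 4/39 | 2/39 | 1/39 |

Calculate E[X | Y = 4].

70/11

P(Y = 4) = 11/39.
Σ X·P over the event = 3·(1/39) + 4·(1/39) + 6·(3/39) + 7·(5/39) + 10·(1/39) = 70/39.
E[X | Y = 4] = (70/39) / (11/39) = 70/11.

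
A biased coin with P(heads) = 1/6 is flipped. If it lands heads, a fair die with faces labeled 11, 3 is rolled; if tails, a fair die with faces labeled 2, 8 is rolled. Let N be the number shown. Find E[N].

16/3

E[N | heads] = (11+3)/2 = 7.
E[N | tails] = (2+8)/2 = 5.
By the law of total expectation,
E[N] = (1/6)·(7) + (5/6)·(5) = 16/3.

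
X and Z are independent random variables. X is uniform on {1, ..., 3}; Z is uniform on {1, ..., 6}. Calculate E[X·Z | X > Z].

Outcomes with X > Z: (2,1), (3,1), (3,2), each with probability 1/18.
E[X·Z | X > Z] = (2 + 3 + 6) / 3 = 11/3.

11/3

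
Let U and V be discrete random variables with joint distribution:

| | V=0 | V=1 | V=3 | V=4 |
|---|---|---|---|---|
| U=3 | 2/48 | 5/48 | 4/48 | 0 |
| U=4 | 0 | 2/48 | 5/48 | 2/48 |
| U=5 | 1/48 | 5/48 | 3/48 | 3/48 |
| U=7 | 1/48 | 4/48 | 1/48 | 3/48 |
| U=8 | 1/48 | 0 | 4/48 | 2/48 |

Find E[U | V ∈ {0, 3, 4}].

43/8

P(V ∈ {0, 3, 4}) = 2/3.
Summing U·P(U=x,V=y) over the conditioning event gives 43/12.
E[U | V ∈ {0, 3, 4}] = (43/12) / (2/3) = 43/8.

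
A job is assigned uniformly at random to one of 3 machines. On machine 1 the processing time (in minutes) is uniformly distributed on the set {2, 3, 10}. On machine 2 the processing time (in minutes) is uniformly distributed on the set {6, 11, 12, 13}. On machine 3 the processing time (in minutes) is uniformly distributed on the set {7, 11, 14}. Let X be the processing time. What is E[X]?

E[X | machine 1] = (2+3+10)/3 = 5.
E[X | machine 2] = (6+11+12+13)/4 = 21/2.
E[X | machine 3] = (7+11+14)/3 = 32/3.
By the law of total expectation,
E[X] = (1/3)·(5) + (1/3)·(21/2) + (1/3)·(32/3) = 157/18.

157/18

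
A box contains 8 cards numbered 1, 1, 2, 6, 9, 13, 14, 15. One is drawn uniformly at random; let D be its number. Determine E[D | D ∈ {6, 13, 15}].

34/3

P(D ∈ {6, 13, 15}) = 3/8.
Σ over the event: 6·1/8 + 13·1/8 + 15·1/8 = 17/4.
E[D | D ∈ {6, 13, 15}] = (17/4) / (3/8) = 34/3.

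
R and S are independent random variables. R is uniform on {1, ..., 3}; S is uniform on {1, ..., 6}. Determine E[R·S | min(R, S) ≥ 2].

10

P(min(R, S) ≥ 2) = 5/9.
Summing RS·P(x,y) over outcomes with min(R, S) ≥ 2 gives 50/9.
E[R·S | min(R, S) ≥ 2] = (50/9) / (5/9) = 10.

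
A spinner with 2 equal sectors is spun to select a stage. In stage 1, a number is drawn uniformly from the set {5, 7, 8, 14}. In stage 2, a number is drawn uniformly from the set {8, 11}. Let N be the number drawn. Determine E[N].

E[N | stage 1] = (5+7+8+14)/4 = 17/2.
E[N | stage 2] = (8+11)/2 = 19/2.
E[N] = (1/2)·(17/2) + (1/2)·(19/2) = 9.

9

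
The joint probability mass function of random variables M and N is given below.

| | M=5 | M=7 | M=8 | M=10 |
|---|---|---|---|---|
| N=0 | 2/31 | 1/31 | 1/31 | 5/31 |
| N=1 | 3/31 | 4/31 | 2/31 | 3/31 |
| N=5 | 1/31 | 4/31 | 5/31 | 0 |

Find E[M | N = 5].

73/10

P(N = 5) = 10/31.
Σ M·P over the event = 5·(1/31) + 7·(4/31) + 8·(5/31) = 73/31.
E[M | N = 5] = (73/31) / (10/31) = 73/10.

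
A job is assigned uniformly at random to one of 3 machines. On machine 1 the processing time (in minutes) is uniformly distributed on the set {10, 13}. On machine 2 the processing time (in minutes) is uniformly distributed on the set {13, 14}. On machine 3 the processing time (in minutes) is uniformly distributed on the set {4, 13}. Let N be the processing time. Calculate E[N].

E[N | machine 1] = (10+13)/2 = 23/2.
E[N | machine 2] = (13+14)/2 = 27/2.
E[N | machine 3] = (4+13)/2 = 17/2.
E[N] = (1/3)·(23/2) + (1/3)·(27/2) + (1/3)·(17/2) = 67/6.

67/6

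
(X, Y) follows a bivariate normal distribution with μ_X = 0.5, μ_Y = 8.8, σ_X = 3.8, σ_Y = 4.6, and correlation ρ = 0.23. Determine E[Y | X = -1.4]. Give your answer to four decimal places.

E[Y | X=x] = μ_Y + ρ(σ_Y/σ_X)(x − μ_X) for jointly normal variables.
E[Y | X=-1.4] = 8.8 + (0.23)·(4.6/3.8)·(-1.4 − (0.5)) = 8.8 + (0.27842)·(-1.9) = 8.2710.

8.2710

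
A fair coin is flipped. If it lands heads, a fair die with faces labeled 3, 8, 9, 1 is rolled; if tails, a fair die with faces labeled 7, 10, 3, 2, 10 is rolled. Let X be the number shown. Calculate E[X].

E[X | heads] = (3+8+9+1)/4 = 21/4.
E[X | tails] = (7+10+3+2+10)/5 = 32/5.
E[X] = (1/2)·(21/4) + (1/2)·(32/5) = 233/40.

233/40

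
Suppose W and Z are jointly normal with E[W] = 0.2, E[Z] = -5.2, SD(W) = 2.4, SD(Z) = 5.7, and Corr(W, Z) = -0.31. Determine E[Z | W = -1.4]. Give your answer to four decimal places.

-4.0220

For a bivariate normal, E[Z | W=x] = μ_Z + ρ·(σ_Z/σ_W)·(x − μ_W).
E[Z | W=-1.4] = -5.2 + (-0.31)·(5.7/2.4)·(-1.4 − (0.2)) = -5.2 + (-0.73625)·(-1.6) = -4.0220.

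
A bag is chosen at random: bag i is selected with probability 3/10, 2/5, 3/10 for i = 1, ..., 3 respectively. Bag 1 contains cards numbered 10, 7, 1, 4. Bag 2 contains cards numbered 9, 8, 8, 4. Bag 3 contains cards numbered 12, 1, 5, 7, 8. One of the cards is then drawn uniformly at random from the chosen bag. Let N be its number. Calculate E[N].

653/100

E[N | bag 1] = (10+7+1+4)/4 = 11/2.
E[N | bag 2] = (9+8+8+4)/4 = 29/4.
E[N | bag 3] = (12+1+5+7+8)/5 = 33/5.
E[N] = (3/10)·(11/2) + (2/5)·(29/4) + (3/10)·(33/5) = 653/100.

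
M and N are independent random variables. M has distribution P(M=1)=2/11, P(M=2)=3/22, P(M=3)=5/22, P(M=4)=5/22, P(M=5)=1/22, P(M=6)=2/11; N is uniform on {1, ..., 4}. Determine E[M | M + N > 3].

P(M + N > 3) = 7/8.
Summing M·P(x,y) over outcomes with M + N > 3 gives 141/44.
E[M | M + N > 3] = (141/44) / (7/8) = 282/77.

282/77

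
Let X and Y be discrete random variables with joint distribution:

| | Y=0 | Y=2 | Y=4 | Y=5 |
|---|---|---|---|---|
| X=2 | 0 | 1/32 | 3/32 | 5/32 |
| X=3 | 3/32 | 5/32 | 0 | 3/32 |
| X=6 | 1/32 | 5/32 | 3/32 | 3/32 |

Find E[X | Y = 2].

47/11

P(Y = 2) = 11/32.
Σ X·P over the event = 2·(1/32) + 3·(5/32) + 6·(5/32) = 47/32.
E[X | Y = 2] = (47/32) / (11/32) = 47/11.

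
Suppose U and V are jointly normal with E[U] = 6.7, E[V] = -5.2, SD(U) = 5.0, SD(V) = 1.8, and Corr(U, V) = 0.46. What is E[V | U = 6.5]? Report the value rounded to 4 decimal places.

E[V | U=x] = μ_V + ρ(σ_V/σ_U)(x − μ_U) for jointly normal variables.
E[V | U=6.5] = -5.2 + (0.46)·(1.8/5.0)·(6.5 − (6.7)) = -5.2 + (0.1656)·(-0.2) = -5.2331.

-5.2331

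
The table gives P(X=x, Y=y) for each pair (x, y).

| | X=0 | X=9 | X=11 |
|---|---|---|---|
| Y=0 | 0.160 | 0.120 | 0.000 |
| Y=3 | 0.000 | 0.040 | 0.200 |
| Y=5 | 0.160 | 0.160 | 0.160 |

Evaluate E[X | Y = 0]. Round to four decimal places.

3.8571

P(Y = 0) = 0.280.
Σ X·P over the event = 0·(0.160) + 9·(0.120) = 1.080.
E[X | Y = 0] = (1.080) / (0.280) = 3.8571.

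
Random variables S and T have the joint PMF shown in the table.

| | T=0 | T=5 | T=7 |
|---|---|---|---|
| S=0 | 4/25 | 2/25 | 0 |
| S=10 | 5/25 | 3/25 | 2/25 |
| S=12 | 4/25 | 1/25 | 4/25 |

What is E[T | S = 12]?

11/3

P(S = 12) = 9/25.
Σ T·P over the event = 0·(4/25) + 5·(1/25) + 7·(4/25) = 33/25.
E[T | S = 12] = (33/25) / (9/25) = 11/3.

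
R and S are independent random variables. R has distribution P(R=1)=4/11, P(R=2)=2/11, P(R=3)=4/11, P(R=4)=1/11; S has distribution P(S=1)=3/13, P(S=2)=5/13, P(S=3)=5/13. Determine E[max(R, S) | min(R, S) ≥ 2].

3

P(min(R, S) ≥ 2) = 70/143.
Summing max(R,S)·P(x,y) over outcomes with min(R, S) ≥ 2 gives 210/143.
E[max(R, S) | min(R, S) ≥ 2] = (210/143) / (70/143) = 3.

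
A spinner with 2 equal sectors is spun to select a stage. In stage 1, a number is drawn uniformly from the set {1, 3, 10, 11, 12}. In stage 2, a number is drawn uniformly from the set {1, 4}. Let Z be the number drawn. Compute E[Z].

E[Z | stage 1] = (1+3+10+11+12)/5 = 37/5.
E[Z | stage 2] = (1+4)/2 = 5/2.
E[Z] = (1/2)·(37/5) + (1/2)·(5/2) = 99/20.

99/20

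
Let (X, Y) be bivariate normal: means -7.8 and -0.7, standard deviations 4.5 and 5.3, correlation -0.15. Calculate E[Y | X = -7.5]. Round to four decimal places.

-0.7530

E[Y | X=x] = μ_Y + ρ(σ_Y/σ_X)(x − μ_X) for jointly normal variables.
E[Y | X=-7.5] = -0.7 + (-0.15)·(5.3/4.5)·(-7.5 − (-7.8)) = -0.7 + (-0.17667)·(0.3) = -0.7530.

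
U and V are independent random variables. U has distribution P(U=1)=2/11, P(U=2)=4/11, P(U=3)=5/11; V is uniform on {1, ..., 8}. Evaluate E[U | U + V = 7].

25/11

P(U + V = 7) = 1/8.
Summing U·P(x,y) over outcomes with U + V = 7 gives 25/88.
E[U | U + V = 7] = (25/88) / (1/8) = 25/11.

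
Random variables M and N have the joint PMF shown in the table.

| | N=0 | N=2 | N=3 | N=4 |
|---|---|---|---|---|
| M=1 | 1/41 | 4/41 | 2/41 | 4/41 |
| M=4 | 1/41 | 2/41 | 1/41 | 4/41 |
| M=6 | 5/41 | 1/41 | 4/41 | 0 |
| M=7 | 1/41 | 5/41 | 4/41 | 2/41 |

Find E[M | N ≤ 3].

P(N ≤ 3) = 31/41.
Summing M·P(M=x,N=y) over the conditioning event gives 153/41.
E[M | N ≤ 3] = (153/41) / (31/41) = 153/31.

153/31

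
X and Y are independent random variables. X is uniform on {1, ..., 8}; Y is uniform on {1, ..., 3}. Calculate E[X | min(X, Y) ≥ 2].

P(min(X, Y) ≥ 2) = 7/12.
Summing X·P(x,y) over outcomes with min(X, Y) ≥ 2 gives 35/12.
E[X | min(X, Y) ≥ 2] = (35/12) / (7/12) = 5.

5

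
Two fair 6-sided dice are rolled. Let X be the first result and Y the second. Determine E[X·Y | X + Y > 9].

169/6

Outcomes with X + Y > 9: (4,6), (5,5), (5,6), (6,4), (6,5), (6,6), each with probability 1/36.
E[X·Y | X + Y > 9] = (24 + 25 + 30 + 24 + 30 + 36) / 6 = 169/6.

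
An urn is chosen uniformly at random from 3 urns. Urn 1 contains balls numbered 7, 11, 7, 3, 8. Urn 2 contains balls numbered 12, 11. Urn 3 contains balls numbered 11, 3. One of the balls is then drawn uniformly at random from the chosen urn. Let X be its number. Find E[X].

E[X | urn 1] = (7+11+7+3+8)/5 = 36/5.
E[X | urn 2] = (12+11)/2 = 23/2.
E[X | urn 3] = (11+3)/2 = 7.
By the law of total expectation,
E[X] = (1/3)·(36/5) + (1/3)·(23/2) + (1/3)·(7) = 257/30.

257/30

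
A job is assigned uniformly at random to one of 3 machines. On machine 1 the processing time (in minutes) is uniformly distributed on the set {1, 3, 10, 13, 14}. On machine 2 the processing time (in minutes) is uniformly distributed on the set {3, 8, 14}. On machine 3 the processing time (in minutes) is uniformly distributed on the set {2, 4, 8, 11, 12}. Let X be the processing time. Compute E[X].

E[X | machine 1] = (1+3+10+13+14)/5 = 41/5.
E[X | machine 2] = (3+8+14)/3 = 25/3.
E[X | machine 3] = (2+4+8+11+12)/5 = 37/5.
E[X] = (1/3)·(41/5) + (1/3)·(25/3) + (1/3)·(37/5) = 359/45.

359/45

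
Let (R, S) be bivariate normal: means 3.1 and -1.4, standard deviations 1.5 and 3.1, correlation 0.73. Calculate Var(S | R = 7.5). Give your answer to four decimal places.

4.4888

For a bivariate normal, Var(S | R=x) = σ_S²(1 − ρ²).
Var(S | R=7.5) = (3.1)²·(1 − (0.73)²) = 9.61·0.4671 = 4.4888.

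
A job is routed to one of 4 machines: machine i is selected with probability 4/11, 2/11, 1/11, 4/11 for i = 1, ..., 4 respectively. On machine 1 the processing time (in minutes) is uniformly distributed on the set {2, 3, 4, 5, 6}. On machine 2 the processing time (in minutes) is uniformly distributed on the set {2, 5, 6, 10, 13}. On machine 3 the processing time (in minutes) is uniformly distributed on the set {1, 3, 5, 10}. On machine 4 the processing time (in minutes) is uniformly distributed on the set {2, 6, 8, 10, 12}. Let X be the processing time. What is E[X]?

1311/220

E[X | machine 1] = (2+3+4+5+6)/5 = 4.
E[X | machine 2] = (2+5+6+10+13)/5 = 36/5.
E[X | machine 3] = (1+3+5+10)/4 = 19/4.
E[X | machine 4] = (2+6+8+10+12)/5 = 38/5.
E[X] = (4/11)·(4) + (2/11)·(36/5) + (1/11)·(19/4) + (4/11)·(38/5) = 1311/220.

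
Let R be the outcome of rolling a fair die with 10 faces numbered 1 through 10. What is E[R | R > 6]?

17/2

Given R > 6, R is equally likely to be any of {7, 8, 9, 10}.
E[R | R > 6] = (7 + 8 + 9 + 10) / 4 = 17/2.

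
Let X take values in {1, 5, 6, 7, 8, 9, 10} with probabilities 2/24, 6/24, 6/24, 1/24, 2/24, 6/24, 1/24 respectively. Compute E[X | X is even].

P(X is even) = 3/8.
Σ over the event: 6·1/4 + 8·1/12 + 10·1/24 = 31/12.
E[X | X is even] = (31/12) / (3/8) = 62/9.

62/9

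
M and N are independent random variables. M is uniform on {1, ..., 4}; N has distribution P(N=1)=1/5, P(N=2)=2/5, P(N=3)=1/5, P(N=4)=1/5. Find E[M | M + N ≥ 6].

P(M + N ≥ 6) = 7/20.
Summing M·P(x,y) over outcomes with M + N ≥ 6 gives 6/5.
E[M | M + N ≥ 6] = (6/5) / (7/20) = 24/7.

24/7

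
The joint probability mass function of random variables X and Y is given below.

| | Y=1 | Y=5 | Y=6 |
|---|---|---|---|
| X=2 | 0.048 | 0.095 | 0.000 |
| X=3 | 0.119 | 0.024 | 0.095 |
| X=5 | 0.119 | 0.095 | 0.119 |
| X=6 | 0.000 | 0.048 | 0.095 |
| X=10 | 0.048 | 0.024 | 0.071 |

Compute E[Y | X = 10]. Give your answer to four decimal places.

P(X = 10) = 0.143.
Σ Y·P over the event = 1·(0.048) + 5·(0.024) + 6·(0.071) = 0.594.
E[Y | X = 10] = (0.594) / (0.143) = 4.1538.

4.1538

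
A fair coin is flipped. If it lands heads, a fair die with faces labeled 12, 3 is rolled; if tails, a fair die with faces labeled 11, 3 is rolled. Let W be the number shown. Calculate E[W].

E[W | heads] = (12+3)/2 = 15/2.
E[W | tails] = (11+3)/2 = 7.
E[W] = (1/2)·(15/2) + (1/2)·(7) = 29/4.

29/4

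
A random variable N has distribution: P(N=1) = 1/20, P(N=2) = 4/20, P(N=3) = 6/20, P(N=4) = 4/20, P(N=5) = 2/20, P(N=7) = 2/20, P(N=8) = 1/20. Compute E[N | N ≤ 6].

P(N ≤ 6) = 17/20.
Σ over the event: 1·1/20 + 2·1/5 + 3·3/10 + 4·1/5 + 5·1/10 = 53/20.
E[N | N ≤ 6] = (53/20) / (17/20) = 53/17.

53/17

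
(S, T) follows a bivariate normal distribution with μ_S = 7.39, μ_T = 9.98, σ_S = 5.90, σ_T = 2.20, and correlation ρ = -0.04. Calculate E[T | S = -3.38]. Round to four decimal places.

For a bivariate normal, E[T | S=x] = μ_T + ρ·(σ_T/σ_S)·(x − μ_S).
E[T | S=-3.38] = 9.98 + (-0.04)·(2.20/5.90)·(-3.38 − (7.39)) = 9.98 + (-0.014915)·(-10.77) = 10.1406.

10.1406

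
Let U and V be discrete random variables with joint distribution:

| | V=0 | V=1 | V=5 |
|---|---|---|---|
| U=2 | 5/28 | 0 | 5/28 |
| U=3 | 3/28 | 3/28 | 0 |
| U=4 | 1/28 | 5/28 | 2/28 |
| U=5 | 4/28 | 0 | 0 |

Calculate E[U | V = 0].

P(V = 0) = 13/28.
Σ U·P over the event = 2·(5/28) + 3·(3/28) + 4·(1/28) + 5·(4/28) = 43/28.
E[U | V = 0] = (43/28) / (13/28) = 43/13.

43/13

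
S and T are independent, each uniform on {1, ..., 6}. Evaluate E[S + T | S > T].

7

P(S > T) = 5/12.
Summing (S+T)·P(x,y) over outcomes with S > T gives 35/12.
E[S + T | S > T] = (35/12) / (5/12) = 7.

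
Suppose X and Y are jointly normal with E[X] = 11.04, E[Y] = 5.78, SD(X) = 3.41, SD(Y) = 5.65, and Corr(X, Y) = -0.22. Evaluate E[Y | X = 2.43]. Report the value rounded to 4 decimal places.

8.9185

For a bivariate normal, E[Y | X=x] = μ_Y + ρ·(σ_Y/σ_X)·(x − μ_X).
E[Y | X=2.43] = 5.78 + (-0.22)·(5.65/3.41)·(2.43 − (11.04)) = 5.78 + (-0.36452)·(-8.61) = 8.9185.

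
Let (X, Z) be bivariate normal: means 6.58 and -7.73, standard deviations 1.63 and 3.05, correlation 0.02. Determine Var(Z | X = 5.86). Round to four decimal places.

9.2988

For a bivariate normal, Var(Z | X=x) = σ_Z²(1 − ρ²).
Var(Z | X=5.86) = (3.05)²·(1 − (0.02)²) = 9.3025·0.9996 = 9.2988.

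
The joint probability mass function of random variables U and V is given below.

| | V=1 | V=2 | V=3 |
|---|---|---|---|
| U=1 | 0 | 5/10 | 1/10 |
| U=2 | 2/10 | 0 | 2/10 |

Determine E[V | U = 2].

2

P(U = 2) = 2/5.
Summing V·P(U=x,V=y) over the conditioning event gives 4/5.
E[V | U = 2] = (4/5) / (2/5) = 2.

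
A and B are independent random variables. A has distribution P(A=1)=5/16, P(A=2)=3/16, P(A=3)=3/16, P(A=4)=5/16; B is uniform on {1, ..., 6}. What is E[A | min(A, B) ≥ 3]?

29/8

P(min(A, B) ≥ 3) = 1/3.
Summing A·P(x,y) over outcomes with min(A, B) ≥ 3 gives 29/24.
E[A | min(A, B) ≥ 3] = (29/24) / (1/3) = 29/8.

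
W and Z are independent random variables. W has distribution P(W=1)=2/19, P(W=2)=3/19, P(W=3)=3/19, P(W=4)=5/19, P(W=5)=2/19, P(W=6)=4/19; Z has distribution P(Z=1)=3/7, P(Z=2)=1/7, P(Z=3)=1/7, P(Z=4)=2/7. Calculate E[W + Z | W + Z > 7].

35/4

P(W + Z > 7) = 32/133.
Summing (W+Z)·P(x,y) over outcomes with W + Z > 7 gives 40/19.
E[W + Z | W + Z > 7] = (40/19) / (32/133) = 35/4.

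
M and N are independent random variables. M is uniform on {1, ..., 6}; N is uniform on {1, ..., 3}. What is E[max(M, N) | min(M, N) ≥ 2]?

P(min(M, N) ≥ 2) = 5/9.
Summing max(M,N)·P(x,y) over outcomes with min(M, N) ≥ 2 gives 41/18.
E[max(M, N) | min(M, N) ≥ 2] = (41/18) / (5/9) = 41/10.

41/10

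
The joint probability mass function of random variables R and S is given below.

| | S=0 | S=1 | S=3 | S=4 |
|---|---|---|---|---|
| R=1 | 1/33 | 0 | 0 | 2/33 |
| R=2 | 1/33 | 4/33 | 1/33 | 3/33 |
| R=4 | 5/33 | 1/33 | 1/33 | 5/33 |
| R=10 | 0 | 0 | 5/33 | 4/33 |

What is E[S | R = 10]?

P(R = 10) = 3/11.
Σ S·P over the event = 3·(5/33) + 4·(4/33) = 31/33.
E[S | R = 10] = (31/33) / (3/11) = 31/9.

31/9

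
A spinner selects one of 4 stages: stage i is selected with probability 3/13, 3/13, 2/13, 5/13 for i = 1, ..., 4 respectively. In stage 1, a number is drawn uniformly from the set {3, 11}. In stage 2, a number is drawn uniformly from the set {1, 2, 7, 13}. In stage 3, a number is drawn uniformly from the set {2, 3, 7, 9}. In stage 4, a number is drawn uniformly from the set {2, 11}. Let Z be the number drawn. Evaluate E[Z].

25/4

E[Z | stage 1] = (3+11)/2 = 7.
E[Z | stage 2] = (1+2+7+13)/4 = 23/4.
E[Z | stage 3] = (2+3+7+9)/4 = 21/4.
E[Z | stage 4] = (2+11)/2 = 13/2.
By the law of total expectation,
E[Z] = (3/13)·(7) + (3/13)·(23/4) + (2/13)·(21/4) + (5/13)·(13/2) = 25/4.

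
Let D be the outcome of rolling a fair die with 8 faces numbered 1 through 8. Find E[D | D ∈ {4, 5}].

9/2

P(D ∈ {4, 5}) = 1/4.
Σ over the event: 4·1/8 + 5·1/8 = 9/8.
E[D | D ∈ {4, 5}] = (9/8) / (1/4) = 9/2.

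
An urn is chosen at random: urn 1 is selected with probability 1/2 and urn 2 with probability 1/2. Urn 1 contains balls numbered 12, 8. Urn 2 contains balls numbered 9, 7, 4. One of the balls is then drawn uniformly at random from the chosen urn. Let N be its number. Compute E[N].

E[N | urn 1] = (12+8)/2 = 10.
E[N | urn 2] = (9+7+4)/3 = 20/3.
By the law of total expectation,
E[N] = (1/2)·(10) + (1/2)·(20/3) = 25/3.

25/3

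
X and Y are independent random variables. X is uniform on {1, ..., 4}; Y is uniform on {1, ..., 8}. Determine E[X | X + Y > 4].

P(X + Y > 4) = 13/16.
Summing X·P(x,y) over outcomes with X + Y > 4 gives 35/16.
E[X | X + Y > 4] = (35/16) / (13/16) = 35/13.

35/13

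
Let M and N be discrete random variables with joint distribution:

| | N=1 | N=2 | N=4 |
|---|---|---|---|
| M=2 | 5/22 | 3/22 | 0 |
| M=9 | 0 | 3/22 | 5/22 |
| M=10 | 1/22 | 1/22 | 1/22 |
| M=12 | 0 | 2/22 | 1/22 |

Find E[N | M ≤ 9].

P(M ≤ 9) = 8/11.
Σ N·P over the event = 1·(5/22) + 2·(3/22) + 2·(3/22) + 4·(5/22) = 37/22.
E[N | M ≤ 9] = (37/22) / (8/11) = 37/16.

37/16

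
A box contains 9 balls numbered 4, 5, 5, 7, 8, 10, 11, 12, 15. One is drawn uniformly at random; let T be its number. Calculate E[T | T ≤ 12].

P(T ≤ 12) = 8/9.
Σ over the event: 4·1/9 + 5·2/9 + 7·1/9 + 8·1/9 + 10·1/9 + 11·1/9 + 12·1/9 = 62/9.
E[T | T ≤ 12] = (62/9) / (8/9) = 31/4.

31/4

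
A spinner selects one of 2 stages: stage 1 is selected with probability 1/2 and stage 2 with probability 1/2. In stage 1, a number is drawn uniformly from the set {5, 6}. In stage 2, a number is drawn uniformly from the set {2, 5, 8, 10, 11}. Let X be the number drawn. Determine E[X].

127/20

E[X | stage 1] = (5+6)/2 = 11/2.
E[X | stage 2] = (2+5+8+10+11)/5 = 36/5.
E[X] = (1/2)·(11/2) + (1/2)·(36/5) = 127/20.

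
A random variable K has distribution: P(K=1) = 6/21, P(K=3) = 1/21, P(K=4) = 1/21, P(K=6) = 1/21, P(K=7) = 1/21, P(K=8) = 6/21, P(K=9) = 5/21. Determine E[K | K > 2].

113/15

P(K > 2) = 5/7.
Σ over the event: 3·1/21 + 4·1/21 + 6·1/21 + 7·1/21 + 8·2/7 + 9·5/21 = 113/21.
E[K | K > 2] = (113/21) / (5/7) = 113/15.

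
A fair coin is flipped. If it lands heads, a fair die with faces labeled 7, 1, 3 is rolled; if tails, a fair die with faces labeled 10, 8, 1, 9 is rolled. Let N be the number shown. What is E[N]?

E[N | heads] = (7+1+3)/3 = 11/3.
E[N | tails] = (10+8+1+9)/4 = 7.
By the law of total expectation,
E[N] = (1/2)·(11/3) + (1/2)·(7) = 16/3.

16/3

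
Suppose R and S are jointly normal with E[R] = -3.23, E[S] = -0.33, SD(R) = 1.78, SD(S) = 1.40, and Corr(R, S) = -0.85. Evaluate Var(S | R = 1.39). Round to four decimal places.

For a bivariate normal, Var(S | R=x) = σ_S²(1 − ρ²).
Var(S | R=1.39) = (1.40)²·(1 − (-0.85)²) = 1.96·0.2775 = 0.5439.

0.5439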